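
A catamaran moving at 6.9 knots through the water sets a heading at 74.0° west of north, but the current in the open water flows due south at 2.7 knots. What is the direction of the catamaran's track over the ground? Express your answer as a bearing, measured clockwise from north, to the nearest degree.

Taking east as x and north as y: velocity relative to the water = (-6.633, 1.902) knots; the water relative to ground = (0.000, -2.700) knots.
Velocity relative to ground = (-6.633, 1.902) + (0.000, -2.700) = (-6.633, -0.798) knots.
Bearing = atan2(-6.63, -0.80) = 263.14° clockwise from north.

263°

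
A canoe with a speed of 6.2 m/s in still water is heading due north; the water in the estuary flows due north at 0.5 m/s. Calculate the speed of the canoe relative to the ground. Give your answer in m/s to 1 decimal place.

Taking east as x and north as y: velocity relative to the water = (0.000, 6.200) m/s; the water relative to ground = (0.000, 0.500) m/s.
Velocity relative to ground = (0.000, 6.200) + (0.000, 0.500) = (0.000, 6.700) m/s.
Speed = |(0.000, 6.700)| = 6.700 m/s.

6.7 m/s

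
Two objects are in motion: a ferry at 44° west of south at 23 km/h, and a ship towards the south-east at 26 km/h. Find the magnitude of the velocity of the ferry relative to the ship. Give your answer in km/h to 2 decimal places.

34.41 km/h

Taking east as x and north as y: ferry velocity = (-15.977, -16.545) km/h; ship velocity = (18.385, -18.385) km/h.
Velocity of ferry relative to ship = (-15.977, -16.545) − (18.385, -18.385) = (-34.362, 1.840) km/h.
Magnitude = |(-34.362, 1.840)| = 34.411 km/h.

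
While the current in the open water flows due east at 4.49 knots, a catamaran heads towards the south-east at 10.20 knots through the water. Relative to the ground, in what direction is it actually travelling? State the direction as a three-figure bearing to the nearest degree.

Taking east as x and north as y: velocity relative to the water = (7.212, -7.212) knots; the water relative to ground = (4.490, 0.000) knots.
Velocity relative to ground = (7.212, -7.212) + (4.490, 0.000) = (11.702, -7.212) knots.
Bearing = atan2(11.70, -7.21) = 121.65° clockwise from north.

122°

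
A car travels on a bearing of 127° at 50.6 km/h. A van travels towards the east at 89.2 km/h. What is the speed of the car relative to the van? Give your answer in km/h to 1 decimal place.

57.5 km/h

Taking east as x and north as y: car velocity = (40.411, -30.452) km/h; van velocity = (89.200, 0.000) km/h.
Velocity of car relative to van = (40.411, -30.452) − (89.200, 0.000) = (-48.789, -30.452) km/h.
Magnitude = |(-48.789, -30.452)| = 57.512 km/h.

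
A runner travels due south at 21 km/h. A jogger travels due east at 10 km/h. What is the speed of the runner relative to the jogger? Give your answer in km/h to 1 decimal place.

Taking east as x and north as y: runner velocity = (0.000, -21.000) km/h; jogger velocity = (10.000, 0.000) km/h.
Velocity of runner relative to jogger = (0.000, -21.000) − (10.000, 0.000) = (-10.000, -21.000) km/h.
Magnitude = |(-10.000, -21.000)| = 23.259 km/h.

23.3 km/h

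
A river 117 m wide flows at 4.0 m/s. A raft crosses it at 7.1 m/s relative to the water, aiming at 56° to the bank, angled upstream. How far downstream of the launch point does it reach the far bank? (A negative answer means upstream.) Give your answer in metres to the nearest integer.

Perpendicular speed = 5.886 m/s; crossing time = 117 / 5.886 = 19.877 s.
Net downstream speed = 0.030 m/s.
Drift = 0.030 × 19.877 = 0.591 m (downstream).

1 m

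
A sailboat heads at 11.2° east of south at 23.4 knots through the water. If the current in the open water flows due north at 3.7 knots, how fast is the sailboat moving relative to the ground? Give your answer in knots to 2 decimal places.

Taking east as x and north as y: velocity relative to the water = (4.545, -22.954) knots; the water relative to ground = (0.000, 3.700) knots.
Velocity relative to ground = (4.545, -22.954) + (0.000, 3.700) = (4.545, -19.254) knots.
Speed = |(4.545, -19.254)| = 19.784 knots.

19.78 knots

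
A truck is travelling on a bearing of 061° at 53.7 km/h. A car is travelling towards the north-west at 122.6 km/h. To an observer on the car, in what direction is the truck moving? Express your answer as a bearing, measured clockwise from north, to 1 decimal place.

Taking east as x and north as y: truck velocity = (46.967, 26.034) km/h; car velocity = (-86.691, 86.691) km/h.
Velocity of truck relative to car = (46.967, 26.034) − (-86.691, 86.691) = (133.658, -60.657) km/h.
Bearing = atan2(133.66, -60.66) = 114.41° clockwise from north.

114.4°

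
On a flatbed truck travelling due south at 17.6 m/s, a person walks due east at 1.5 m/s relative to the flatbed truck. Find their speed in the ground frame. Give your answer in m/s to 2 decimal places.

17.66 m/s

Taking east as x and north as y: flatbed truck velocity = (0.000, -17.600) m/s; person velocity relative to flatbed truck = (1.500, 0.000) m/s.
Velocity relative to ground = (0.000, -17.600) + (1.500, 0.000) = (1.500, -17.600) m/s.
Speed = |(1.500, -17.600)| = 17.664 m/s.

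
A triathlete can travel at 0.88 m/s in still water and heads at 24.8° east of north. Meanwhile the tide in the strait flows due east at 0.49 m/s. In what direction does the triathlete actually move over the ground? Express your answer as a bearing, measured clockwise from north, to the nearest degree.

047°

Taking east as x and north as y: velocity relative to the water = (0.369, 0.799) m/s; the water relative to ground = (0.490, 0.000) m/s.
Velocity relative to ground = (0.369, 0.799) + (0.490, 0.000) = (0.859, 0.799) m/s.
Bearing = atan2(0.86, 0.80) = 47.08° clockwise from north.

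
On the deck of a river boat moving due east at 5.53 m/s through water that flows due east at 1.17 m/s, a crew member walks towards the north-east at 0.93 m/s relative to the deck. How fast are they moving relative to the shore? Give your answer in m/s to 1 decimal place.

In east/north components (m/s): crew member relative to river boat = (0.658, 0.658); river boat relative to water = (5.530, 0.000); water relative to ground = (1.170, 0.000).
Sum = (7.358, 0.658) m/s.
Speed = |(7.358, 0.658)| = 7.387 m/s.

7.4 m/s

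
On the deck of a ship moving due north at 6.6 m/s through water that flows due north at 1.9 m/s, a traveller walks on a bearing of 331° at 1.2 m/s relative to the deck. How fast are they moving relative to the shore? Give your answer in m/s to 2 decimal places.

In east/north components (m/s): traveller relative to ship = (-0.582, 1.050); ship relative to water = (0.000, 6.600); water relative to ground = (0.000, 1.900).
Sum = (-0.582, 9.550) m/s.
Speed = |(-0.582, 9.550)| = 9.567 m/s.

9.57 m/s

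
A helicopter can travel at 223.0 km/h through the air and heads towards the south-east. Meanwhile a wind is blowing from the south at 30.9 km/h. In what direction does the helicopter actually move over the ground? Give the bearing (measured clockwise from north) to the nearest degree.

Taking east as x and north as y: velocity relative to the air = (157.685, -157.685) km/h; the air relative to ground = (0.000, 30.900) km/h.
Velocity relative to ground = (157.685, -157.685) + (0.000, 30.900) = (157.685, -126.785) km/h.
Bearing = atan2(157.68, -126.78) = 128.80° clockwise from north.

129°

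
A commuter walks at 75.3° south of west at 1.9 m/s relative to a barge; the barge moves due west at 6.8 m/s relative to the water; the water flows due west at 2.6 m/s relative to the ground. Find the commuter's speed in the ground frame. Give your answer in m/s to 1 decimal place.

In east/north components (m/s): commuter relative to barge = (-0.482, -1.838); barge relative to water = (-6.800, 0.000); water relative to ground = (-2.600, 0.000).
Sum = (-9.882, -1.838) m/s.
Speed = |(-9.882, -1.838)| = 10.052 m/s.

10.1 m/s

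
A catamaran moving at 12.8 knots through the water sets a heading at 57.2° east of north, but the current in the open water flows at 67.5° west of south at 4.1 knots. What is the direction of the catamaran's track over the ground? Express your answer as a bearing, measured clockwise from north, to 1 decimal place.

Taking east as x and north as y: velocity relative to the water = (10.759, 6.934) knots; the water relative to ground = (-3.788, -1.569) knots.
Velocity relative to ground = (10.759, 6.934) + (-3.788, -1.569) = (6.971, 5.365) knots.
Bearing = atan2(6.97, 5.36) = 52.42° clockwise from north.

052.4°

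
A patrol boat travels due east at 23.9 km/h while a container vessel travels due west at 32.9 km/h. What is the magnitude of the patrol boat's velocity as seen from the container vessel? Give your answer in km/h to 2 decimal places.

56.80 km/h

Taking east as x and north as y: patrol boat velocity = (23.900, 0.000) km/h; container vessel velocity = (-32.900, 0.000) km/h.
Velocity of patrol boat relative to container vessel = (23.900, 0.000) − (-32.900, 0.000) = (56.800, 0.000) km/h.
Magnitude = |(56.800, 0.000)| = 56.800 km/h.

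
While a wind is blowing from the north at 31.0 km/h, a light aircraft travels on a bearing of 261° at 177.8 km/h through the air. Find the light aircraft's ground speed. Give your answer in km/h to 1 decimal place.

185.2 km/h

Taking east as x and north as y: velocity relative to the air = (-175.611, -27.814) km/h; the air relative to ground = (0.000, -31.000) km/h.
Velocity relative to ground = (-175.611, -27.814) + (0.000, -31.000) = (-175.611, -58.814) km/h.
Speed = |(-175.611, -58.814)| = 185.198 km/h.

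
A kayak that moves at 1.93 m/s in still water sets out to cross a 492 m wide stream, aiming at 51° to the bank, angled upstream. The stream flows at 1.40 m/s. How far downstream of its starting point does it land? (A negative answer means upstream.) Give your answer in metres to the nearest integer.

61 m

Perpendicular speed = 1.500 m/s; crossing time = 492 / 1.500 = 328.024 s.
Net downstream speed = 0.185 m/s.
Drift = 0.185 × 328.024 = 60.819 m (downstream).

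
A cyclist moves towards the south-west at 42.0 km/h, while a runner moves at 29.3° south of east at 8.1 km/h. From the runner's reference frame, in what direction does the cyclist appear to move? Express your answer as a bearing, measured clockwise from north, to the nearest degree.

Taking east as x and north as y: cyclist velocity = (-29.698, -29.698) km/h; runner velocity = (7.064, -3.964) km/h.
Velocity of cyclist relative to runner = (-29.698, -29.698) − (7.064, -3.964) = (-36.762, -25.734) km/h.
Bearing = atan2(-36.76, -25.73) = 235.01° clockwise from north.

235°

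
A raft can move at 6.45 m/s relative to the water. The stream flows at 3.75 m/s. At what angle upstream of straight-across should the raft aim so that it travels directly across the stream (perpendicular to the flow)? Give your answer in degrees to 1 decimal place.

To cancel the current, the upstream component of the raft's velocity must equal the flow: 6.45 sin θ = 3.75.
sin θ = 3.75 / 6.45 = 0.5814.
θ = arcsin(0.5814) = 35.549°.

35.5°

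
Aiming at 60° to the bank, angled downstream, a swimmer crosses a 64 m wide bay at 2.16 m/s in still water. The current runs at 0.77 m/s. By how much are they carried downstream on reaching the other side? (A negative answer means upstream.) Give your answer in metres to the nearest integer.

Perpendicular speed = 1.871 m/s; crossing time = 64 / 1.871 = 34.213 s.
Net downstream speed = 1.850 m/s.
Drift = 1.850 × 34.213 = 63.295 m (downstream).

63 m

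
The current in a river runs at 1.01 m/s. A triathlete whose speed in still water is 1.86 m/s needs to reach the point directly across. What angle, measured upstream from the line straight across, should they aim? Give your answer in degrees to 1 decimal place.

To cancel the current, the upstream component of the triathlete's velocity must equal the flow: 1.86 sin θ = 1.01.
sin θ = 1.01 / 1.86 = 0.5430.
θ = arcsin(0.5430) = 32.889°.

32.9°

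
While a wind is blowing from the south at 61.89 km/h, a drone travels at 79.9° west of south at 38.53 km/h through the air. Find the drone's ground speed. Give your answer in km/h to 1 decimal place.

66.9 km/h

Taking east as x and north as y: velocity relative to the air = (-37.933, -6.757) km/h; the air relative to ground = (0.000, 61.890) km/h.
Velocity relative to ground = (-37.933, -6.757) + (0.000, 61.890) = (-37.933, 55.133) km/h.
Speed = |(-37.933, 55.133)| = 66.922 km/h.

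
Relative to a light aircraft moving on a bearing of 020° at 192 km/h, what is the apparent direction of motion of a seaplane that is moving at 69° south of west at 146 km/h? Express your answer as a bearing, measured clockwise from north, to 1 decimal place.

200.4°

Taking east as x and north as y: seaplane velocity = (-52.322, -136.303) km/h; light aircraft velocity = (65.668, 180.421) km/h.
Velocity of seaplane relative to light aircraft = (-52.322, -136.303) − (65.668, 180.421) = (-117.990, -316.724) km/h.
Bearing = atan2(-117.99, -316.72) = 200.43° clockwise from north.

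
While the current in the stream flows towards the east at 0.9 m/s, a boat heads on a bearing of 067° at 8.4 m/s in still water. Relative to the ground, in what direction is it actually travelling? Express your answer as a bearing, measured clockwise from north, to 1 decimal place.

Taking east as x and north as y: velocity relative to the water = (7.732, 3.282) m/s; the water relative to ground = (0.900, 0.000) m/s.
Velocity relative to ground = (7.732, 3.282) + (0.900, 0.000) = (8.632, 3.282) m/s.
Bearing = atan2(8.63, 3.28) = 69.18° clockwise from north.

069.2°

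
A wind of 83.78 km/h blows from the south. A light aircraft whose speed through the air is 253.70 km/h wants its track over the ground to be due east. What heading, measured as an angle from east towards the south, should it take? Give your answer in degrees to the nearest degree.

19°

The wind pushes perpendicular to the desired track; the heading must have a component into the wind equal to 83.78 km/h: 253.70 sin θ = 83.78.
sin θ = 0.3302, so θ = 19.283°.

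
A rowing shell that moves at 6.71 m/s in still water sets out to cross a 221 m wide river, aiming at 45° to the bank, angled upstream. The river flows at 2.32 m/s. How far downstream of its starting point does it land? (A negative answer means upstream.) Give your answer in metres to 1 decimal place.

-112.9 m

Perpendicular speed = 4.745 m/s; crossing time = 221 / 4.745 = 46.578 s.
Net downstream speed = -2.425 m/s.
Drift = -2.425 × 46.578 = -112.938 m (upstream).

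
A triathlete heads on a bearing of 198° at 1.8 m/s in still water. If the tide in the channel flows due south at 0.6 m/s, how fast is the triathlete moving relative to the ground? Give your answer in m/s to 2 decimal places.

2.38 m/s

Taking east as x and north as y: velocity relative to the water = (-0.556, -1.712) m/s; the water relative to ground = (0.000, -0.600) m/s.
Velocity relative to ground = (-0.556, -1.712) + (0.000, -0.600) = (-0.556, -2.312) m/s.
Speed = |(-0.556, -2.312)| = 2.378 m/s.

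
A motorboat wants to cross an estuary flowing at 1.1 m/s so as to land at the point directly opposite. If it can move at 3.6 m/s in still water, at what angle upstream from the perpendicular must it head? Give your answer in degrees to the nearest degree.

To cancel the current, the upstream component of the motorboat's velocity must equal the flow: 3.6 sin θ = 1.1.
sin θ = 1.1 / 3.6 = 0.3056.
θ = arcsin(0.3056) = 17.792°.

18°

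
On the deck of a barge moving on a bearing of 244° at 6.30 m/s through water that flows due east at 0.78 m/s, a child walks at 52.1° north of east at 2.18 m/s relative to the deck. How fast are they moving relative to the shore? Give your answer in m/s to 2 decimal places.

In east/north components (m/s): child relative to barge = (1.339, 1.720); barge relative to water = (-5.662, -2.762); water relative to ground = (0.780, 0.000).
Sum = (-3.543, -1.042) m/s.
Speed = |(-3.543, -1.042)| = 3.693 m/s.

3.69 m/s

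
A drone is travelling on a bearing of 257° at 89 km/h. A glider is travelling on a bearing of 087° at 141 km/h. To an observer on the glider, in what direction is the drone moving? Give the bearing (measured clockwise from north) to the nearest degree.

263°

Taking east as x and north as y: drone velocity = (-86.719, -20.021) km/h; glider velocity = (140.807, 7.379) km/h.
Velocity of drone relative to glider = (-86.719, -20.021) − (140.807, 7.379) = (-227.526, -27.400) km/h.
Bearing = atan2(-227.53, -27.40) = 263.13° clockwise from north.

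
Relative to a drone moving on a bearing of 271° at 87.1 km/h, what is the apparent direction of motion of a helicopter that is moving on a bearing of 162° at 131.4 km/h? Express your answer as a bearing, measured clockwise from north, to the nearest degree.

135°

Taking east as x and north as y: helicopter velocity = (40.605, -124.969) km/h; drone velocity = (-87.087, 1.520) km/h.
Velocity of helicopter relative to drone = (40.605, -124.969) − (-87.087, 1.520) = (127.692, -126.489) km/h.
Bearing = atan2(127.69, -126.49) = 134.73° clockwise from north.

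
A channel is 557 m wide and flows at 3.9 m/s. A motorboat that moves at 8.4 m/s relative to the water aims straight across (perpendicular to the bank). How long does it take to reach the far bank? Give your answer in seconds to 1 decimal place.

66.3 s

The component of the motorboat's velocity perpendicular to the bank is 8.4 m/s.
Only the cross-stream component determines the crossing time; the current contributes nothing perpendicular to the bank.
Time = 557 / 8.400 = 66.310 s.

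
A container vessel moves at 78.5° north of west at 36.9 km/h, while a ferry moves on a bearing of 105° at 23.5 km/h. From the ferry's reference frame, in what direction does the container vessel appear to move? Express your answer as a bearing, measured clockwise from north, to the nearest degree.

325°

Taking east as x and north as y: container vessel velocity = (-7.357, 36.159) km/h; ferry velocity = (22.699, -6.082) km/h.
Velocity of container vessel relative to ferry = (-7.357, 36.159) − (22.699, -6.082) = (-30.056, 42.241) km/h.
Bearing = atan2(-30.06, 42.24) = 324.57° clockwise from north.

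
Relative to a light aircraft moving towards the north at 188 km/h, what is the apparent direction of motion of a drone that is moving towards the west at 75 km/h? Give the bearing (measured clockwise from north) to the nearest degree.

202°

Taking east as x and north as y: drone velocity = (-75.000, 0.000) km/h; light aircraft velocity = (0.000, 188.000) km/h.
Velocity of drone relative to light aircraft = (-75.000, 0.000) − (0.000, 188.000) = (-75.000, -188.000) km/h.
Bearing = atan2(-75.00, -188.00) = 201.75° clockwise from north.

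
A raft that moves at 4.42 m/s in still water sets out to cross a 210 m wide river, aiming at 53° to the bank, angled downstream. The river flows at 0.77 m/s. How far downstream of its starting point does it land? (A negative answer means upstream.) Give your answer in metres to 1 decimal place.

Perpendicular speed = 3.530 m/s; crossing time = 210 / 3.530 = 59.491 s.
Net downstream speed = 3.430 m/s.
Drift = 3.430 × 59.491 = 204.054 m (downstream).

204.1 m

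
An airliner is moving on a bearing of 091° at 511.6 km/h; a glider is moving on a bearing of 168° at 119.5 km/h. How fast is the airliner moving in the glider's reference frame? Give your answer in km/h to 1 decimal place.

498.5 km/h

Taking east as x and north as y: airliner velocity = (511.522, -8.929) km/h; glider velocity = (24.845, -116.889) km/h.
Velocity of airliner relative to glider = (511.522, -8.929) − (24.845, -116.889) = (486.677, 107.960) km/h.
Magnitude = |(486.677, 107.960)| = 498.507 km/h.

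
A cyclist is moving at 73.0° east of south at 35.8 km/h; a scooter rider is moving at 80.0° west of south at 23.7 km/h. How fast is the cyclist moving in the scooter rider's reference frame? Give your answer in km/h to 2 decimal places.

Taking east as x and north as y: cyclist velocity = (34.236, -10.467) km/h; scooter rider velocity = (-23.340, -4.115) km/h.
Velocity of cyclist relative to scooter rider = (34.236, -10.467) − (-23.340, -4.115) = (57.576, -6.351) km/h.
Magnitude = |(57.576, -6.351)| = 57.925 km/h.

57.92 km/h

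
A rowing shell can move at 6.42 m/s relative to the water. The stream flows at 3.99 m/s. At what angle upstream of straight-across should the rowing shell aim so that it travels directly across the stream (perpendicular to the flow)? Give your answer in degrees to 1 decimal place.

38.4°

To cancel the current, the upstream component of the rowing shell's velocity must equal the flow: 6.42 sin θ = 3.99.
sin θ = 3.99 / 6.42 = 0.6215.
θ = arcsin(0.6215) = 38.425°.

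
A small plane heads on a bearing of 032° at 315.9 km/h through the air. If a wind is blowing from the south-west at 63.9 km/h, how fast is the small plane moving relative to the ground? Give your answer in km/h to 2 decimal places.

378.44 km/h

Taking east as x and north as y: velocity relative to the air = (167.401, 267.898) km/h; the air relative to ground = (45.184, 45.184) km/h.
Velocity relative to ground = (167.401, 267.898) + (45.184, 45.184) = (212.586, 313.083) km/h.
Speed = |(212.586, 313.083)| = 378.435 km/h.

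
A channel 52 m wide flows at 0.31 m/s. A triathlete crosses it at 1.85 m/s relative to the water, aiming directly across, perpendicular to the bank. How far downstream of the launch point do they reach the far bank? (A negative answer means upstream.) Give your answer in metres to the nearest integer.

Perpendicular speed = 1.850 m/s; crossing time = 52 / 1.850 = 28.108 s.
Net downstream speed = 0.310 m/s.
Drift = 0.310 × 28.108 = 8.714 m (downstream).

9 m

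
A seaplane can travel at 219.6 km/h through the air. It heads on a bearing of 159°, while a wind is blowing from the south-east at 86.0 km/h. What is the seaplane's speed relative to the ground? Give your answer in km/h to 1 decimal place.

145.3 km/h

Taking east as x and north as y: velocity relative to the air = (78.698, -205.014) km/h; the air relative to ground = (-60.811, 60.811) km/h.
Velocity relative to ground = (78.698, -205.014) + (-60.811, 60.811) = (17.886, -144.203) km/h.
Speed = |(17.886, -144.203)| = 145.308 km/h.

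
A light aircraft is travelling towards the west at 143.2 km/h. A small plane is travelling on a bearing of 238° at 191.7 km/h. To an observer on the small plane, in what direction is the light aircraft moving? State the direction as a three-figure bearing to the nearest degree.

Taking east as x and north as y: light aircraft velocity = (-143.200, 0.000) km/h; small plane velocity = (-162.571, -101.586) km/h.
Velocity of light aircraft relative to small plane = (-143.200, 0.000) − (-162.571, -101.586) = (19.371, 101.586) km/h.
Bearing = atan2(19.37, 101.59) = 10.80° clockwise from north.

011°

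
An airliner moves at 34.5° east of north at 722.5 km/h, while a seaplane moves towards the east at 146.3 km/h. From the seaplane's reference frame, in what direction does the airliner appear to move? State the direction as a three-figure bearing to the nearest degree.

Taking east as x and north as y: airliner velocity = (409.229, 595.431) km/h; seaplane velocity = (146.300, 0.000) km/h.
Velocity of airliner relative to seaplane = (409.229, 595.431) − (146.300, 0.000) = (262.929, 595.431) km/h.
Bearing = atan2(262.93, 595.43) = 23.83° clockwise from north.

024°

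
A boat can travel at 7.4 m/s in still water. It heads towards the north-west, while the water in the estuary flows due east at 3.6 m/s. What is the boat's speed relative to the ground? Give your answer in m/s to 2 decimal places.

5.48 m/s

Taking east as x and north as y: velocity relative to the water = (-5.233, 5.233) m/s; the water relative to ground = (3.600, 0.000) m/s.
Velocity relative to ground = (-5.233, 5.233) + (3.600, 0.000) = (-1.633, 5.233) m/s.
Speed = |(-1.633, 5.233)| = 5.481 m/s.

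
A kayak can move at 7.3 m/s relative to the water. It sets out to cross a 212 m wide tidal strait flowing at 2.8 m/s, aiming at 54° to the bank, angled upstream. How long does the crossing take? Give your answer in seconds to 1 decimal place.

The component of the kayak's velocity perpendicular to the bank is 7.3 × sin 54° = 5.906 m/s.
The flow acts along the bank and has no component across it.
Time = 212 / 5.906 = 35.897 s.

35.9 s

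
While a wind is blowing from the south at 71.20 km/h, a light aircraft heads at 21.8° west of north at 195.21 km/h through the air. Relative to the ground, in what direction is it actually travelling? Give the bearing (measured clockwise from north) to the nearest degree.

Taking east as x and north as y: velocity relative to the air = (-72.495, 181.250) km/h; the air relative to ground = (0.000, 71.200) km/h.
Velocity relative to ground = (-72.495, 181.250) + (0.000, 71.200) = (-72.495, 252.450) km/h.
Bearing = atan2(-72.49, 252.45) = 343.98° clockwise from north.

344°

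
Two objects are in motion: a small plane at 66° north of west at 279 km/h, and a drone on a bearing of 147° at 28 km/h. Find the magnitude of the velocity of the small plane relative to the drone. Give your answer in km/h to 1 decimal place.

306.7 km/h

Taking east as x and north as y: small plane velocity = (-113.480, 254.879) km/h; drone velocity = (15.250, -23.483) km/h.
Velocity of small plane relative to drone = (-113.480, 254.879) − (15.250, -23.483) = (-128.729, 278.362) km/h.
Magnitude = |(-128.729, 278.362)| = 306.687 km/h.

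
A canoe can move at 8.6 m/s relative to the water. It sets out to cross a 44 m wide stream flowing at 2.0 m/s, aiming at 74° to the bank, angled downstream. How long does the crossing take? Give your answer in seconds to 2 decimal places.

5.32 s

The component of the canoe's velocity perpendicular to the bank is 8.6 × sin 74° = 8.267 m/s.
The current is parallel to the bank, so it does not affect the crossing time.
Time = 44 / 8.267 = 5.322 s.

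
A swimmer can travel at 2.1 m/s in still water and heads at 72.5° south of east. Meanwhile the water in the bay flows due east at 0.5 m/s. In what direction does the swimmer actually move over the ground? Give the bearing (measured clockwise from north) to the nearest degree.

Taking east as x and north as y: velocity relative to the water = (0.631, -2.003) m/s; the water relative to ground = (0.500, 0.000) m/s.
Velocity relative to ground = (0.631, -2.003) + (0.500, 0.000) = (1.131, -2.003) m/s.
Bearing = atan2(1.13, -2.00) = 150.54° clockwise from north.

151°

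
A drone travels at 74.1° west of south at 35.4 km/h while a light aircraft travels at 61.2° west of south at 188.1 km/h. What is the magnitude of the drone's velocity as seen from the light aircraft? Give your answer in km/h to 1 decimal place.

153.8 km/h

Taking east as x and north as y: drone velocity = (-34.046, -9.698) km/h; light aircraft velocity = (-164.833, -90.618) km/h.
Velocity of drone relative to light aircraft = (-34.046, -9.698) − (-164.833, -90.618) = (130.788, 80.920) km/h.
Magnitude = |(130.788, 80.920)| = 153.797 km/h.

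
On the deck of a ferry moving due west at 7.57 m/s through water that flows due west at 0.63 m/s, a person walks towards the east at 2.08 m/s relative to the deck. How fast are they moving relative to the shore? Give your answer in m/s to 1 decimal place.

In east/north components (m/s): person relative to ferry = (2.080, 0.000); ferry relative to water = (-7.570, 0.000); water relative to ground = (-0.630, 0.000).
Sum = (-6.120, 0.000) m/s.
Speed = |(-6.120, 0.000)| = 6.120 m/s.

6.1 m/s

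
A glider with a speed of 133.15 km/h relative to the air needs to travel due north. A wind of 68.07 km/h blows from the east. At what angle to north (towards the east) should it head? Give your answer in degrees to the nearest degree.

The wind pushes perpendicular to the desired track; the heading must have a component into the wind equal to 68.07 km/h: 133.15 sin θ = 68.07.
sin θ = 0.5112, so θ = 30.746°.

31°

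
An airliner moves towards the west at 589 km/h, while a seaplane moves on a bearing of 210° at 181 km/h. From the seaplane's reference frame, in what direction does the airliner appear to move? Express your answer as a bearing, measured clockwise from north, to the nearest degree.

287°

Taking east as x and north as y: airliner velocity = (-589.000, 0.000) km/h; seaplane velocity = (-90.500, -156.751) km/h.
Velocity of airliner relative to seaplane = (-589.000, 0.000) − (-90.500, -156.751) = (-498.500, 156.751) km/h.
Bearing = atan2(-498.50, 156.75) = 287.46° clockwise from north.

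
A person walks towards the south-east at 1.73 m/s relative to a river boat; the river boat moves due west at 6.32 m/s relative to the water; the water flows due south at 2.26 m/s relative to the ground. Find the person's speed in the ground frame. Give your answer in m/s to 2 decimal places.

6.17 m/s

In east/north components (m/s): person relative to river boat = (1.223, -1.223); river boat relative to water = (-6.320, 0.000); water relative to ground = (0.000, -2.260).
Sum = (-5.097, -3.483) m/s.
Speed = |(-5.097, -3.483)| = 6.173 m/s.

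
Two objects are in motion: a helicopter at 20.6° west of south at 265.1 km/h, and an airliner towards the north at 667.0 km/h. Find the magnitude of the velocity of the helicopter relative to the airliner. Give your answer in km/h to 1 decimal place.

Taking east as x and north as y: helicopter velocity = (-93.273, -248.149) km/h; airliner velocity = (0.000, 667.000) km/h.
Velocity of helicopter relative to airliner = (-93.273, -248.149) − (0.000, 667.000) = (-93.273, -915.149) km/h.
Magnitude = |(-93.273, -915.149)| = 919.890 km/h.

919.9 km/h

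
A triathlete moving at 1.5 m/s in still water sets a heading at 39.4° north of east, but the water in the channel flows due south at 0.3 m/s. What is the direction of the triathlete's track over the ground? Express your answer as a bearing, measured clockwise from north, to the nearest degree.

Taking east as x and north as y: velocity relative to the water = (1.159, 0.952) m/s; the water relative to ground = (0.000, -0.300) m/s.
Velocity relative to ground = (1.159, 0.952) + (0.000, -0.300) = (1.159, 0.652) m/s.
Bearing = atan2(1.16, 0.65) = 60.64° clockwise from north.

061°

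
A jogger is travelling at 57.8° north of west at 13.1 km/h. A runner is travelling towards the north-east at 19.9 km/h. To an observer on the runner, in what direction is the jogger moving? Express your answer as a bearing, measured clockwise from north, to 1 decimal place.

Taking east as x and north as y: jogger velocity = (-6.981, 11.085) km/h; runner velocity = (14.071, 14.071) km/h.
Velocity of jogger relative to runner = (-6.981, 11.085) − (14.071, 14.071) = (-21.052, -2.986) km/h.
Bearing = atan2(-21.05, -2.99) = 261.93° clockwise from north.

261.9°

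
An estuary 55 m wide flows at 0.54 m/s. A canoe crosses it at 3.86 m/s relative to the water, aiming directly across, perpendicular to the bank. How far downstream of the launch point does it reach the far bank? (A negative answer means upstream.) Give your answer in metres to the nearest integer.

Perpendicular speed = 3.860 m/s; crossing time = 55 / 3.860 = 14.249 s.
Net downstream speed = 0.540 m/s.
Drift = 0.540 × 14.249 = 7.694 m (downstream).

8 m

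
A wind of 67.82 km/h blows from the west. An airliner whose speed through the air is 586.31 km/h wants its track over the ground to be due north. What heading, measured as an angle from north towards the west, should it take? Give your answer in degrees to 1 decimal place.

6.6°

The wind pushes perpendicular to the desired track; the heading must have a component into the wind equal to 67.82 km/h: 586.31 sin θ = 67.82.
sin θ = 0.1157, so θ = 6.642°.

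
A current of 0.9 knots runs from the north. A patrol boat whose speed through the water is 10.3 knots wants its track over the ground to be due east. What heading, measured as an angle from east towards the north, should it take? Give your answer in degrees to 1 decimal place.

The current pushes perpendicular to the desired track; the heading must have a component into the current equal to 0.9 knots: 10.3 sin θ = 0.9.
sin θ = 0.0874, so θ = 5.013°.

5.0°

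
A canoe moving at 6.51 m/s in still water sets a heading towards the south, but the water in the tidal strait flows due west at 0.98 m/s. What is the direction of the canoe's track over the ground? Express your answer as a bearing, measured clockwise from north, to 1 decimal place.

188.6°

Taking east as x and north as y: velocity relative to the water = (0.000, -6.510) m/s; the water relative to ground = (-0.980, 0.000) m/s.
Velocity relative to ground = (0.000, -6.510) + (-0.980, 0.000) = (-0.980, -6.510) m/s.
Bearing = atan2(-0.98, -6.51) = 188.56° clockwise from north.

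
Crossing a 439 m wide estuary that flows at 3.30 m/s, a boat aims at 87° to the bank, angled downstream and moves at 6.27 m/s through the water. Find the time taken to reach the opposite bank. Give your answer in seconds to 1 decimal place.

70.1 s

The component of the boat's velocity perpendicular to the bank is 6.27 × sin 87° = 6.261 m/s.
The current is parallel to the bank, so it does not affect the crossing time.
Time = 439 / 6.261 = 70.112 s.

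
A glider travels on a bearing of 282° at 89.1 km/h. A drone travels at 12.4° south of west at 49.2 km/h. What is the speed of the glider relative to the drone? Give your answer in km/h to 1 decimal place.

48.7 km/h

Taking east as x and north as y: glider velocity = (-87.153, 18.525) km/h; drone velocity = (-48.052, -10.565) km/h.
Velocity of glider relative to drone = (-87.153, 18.525) − (-48.052, -10.565) = (-39.101, 29.090) km/h.
Magnitude = |(-39.101, 29.090)| = 48.735 km/h.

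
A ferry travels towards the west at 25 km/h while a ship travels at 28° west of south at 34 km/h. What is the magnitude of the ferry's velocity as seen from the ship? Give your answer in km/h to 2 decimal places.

Taking east as x and north as y: ferry velocity = (-25.000, 0.000) km/h; ship velocity = (-15.962, -30.020) km/h.
Velocity of ferry relative to ship = (-25.000, 0.000) − (-15.962, -30.020) = (-9.038, 30.020) km/h.
Magnitude = |(-9.038, 30.020)| = 31.351 km/h.

31.35 km/h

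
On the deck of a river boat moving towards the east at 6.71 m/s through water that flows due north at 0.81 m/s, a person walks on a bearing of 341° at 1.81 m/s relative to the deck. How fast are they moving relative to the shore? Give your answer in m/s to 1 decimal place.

In east/north components (m/s): person relative to river boat = (-0.589, 1.711); river boat relative to water = (6.710, 0.000); water relative to ground = (0.000, 0.810).
Sum = (6.121, 2.521) m/s.
Speed = |(6.121, 2.521)| = 6.620 m/s.

6.6 m/s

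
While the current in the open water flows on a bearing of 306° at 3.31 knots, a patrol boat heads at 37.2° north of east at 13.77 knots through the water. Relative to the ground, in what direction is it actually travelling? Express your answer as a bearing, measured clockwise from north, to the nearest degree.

Taking east as x and north as y: velocity relative to the water = (10.968, 8.325) knots; the water relative to ground = (-2.678, 1.946) knots.
Velocity relative to ground = (10.968, 8.325) + (-2.678, 1.946) = (8.290, 10.271) knots.
Bearing = atan2(8.29, 10.27) = 38.91° clockwise from north.

039°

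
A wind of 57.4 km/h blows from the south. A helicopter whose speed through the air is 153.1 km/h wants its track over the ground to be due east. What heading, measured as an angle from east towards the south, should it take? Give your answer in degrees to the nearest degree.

The wind pushes perpendicular to the desired track; the heading must have a component into the wind equal to 57.4 km/h: 153.1 sin θ = 57.4.
sin θ = 0.3749, so θ = 22.019°.

22°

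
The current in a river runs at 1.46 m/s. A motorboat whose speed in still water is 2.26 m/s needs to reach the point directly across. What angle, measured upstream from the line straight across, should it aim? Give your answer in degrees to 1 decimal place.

40.2°

To cancel the current, the upstream component of the motorboat's velocity must equal the flow: 2.26 sin θ = 1.46.
sin θ = 1.46 / 2.26 = 0.6460.
θ = arcsin(0.6460) = 40.242°.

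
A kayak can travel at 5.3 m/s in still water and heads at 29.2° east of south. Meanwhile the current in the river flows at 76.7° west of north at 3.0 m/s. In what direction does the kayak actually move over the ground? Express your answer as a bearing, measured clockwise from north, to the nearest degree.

Taking east as x and north as y: velocity relative to the water = (2.586, -4.626) m/s; the water relative to ground = (-2.920, 0.690) m/s.
Velocity relative to ground = (2.586, -4.626) + (-2.920, 0.690) = (-0.334, -3.936) m/s.
Bearing = atan2(-0.33, -3.94) = 184.85° clockwise from north.

185°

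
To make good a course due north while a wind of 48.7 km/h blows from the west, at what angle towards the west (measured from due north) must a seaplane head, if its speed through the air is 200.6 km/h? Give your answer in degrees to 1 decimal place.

14.1°

The wind pushes perpendicular to the desired track; the heading must have a component into the wind equal to 48.7 km/h: 200.6 sin θ = 48.7.
sin θ = 0.2428, so θ = 14.050°.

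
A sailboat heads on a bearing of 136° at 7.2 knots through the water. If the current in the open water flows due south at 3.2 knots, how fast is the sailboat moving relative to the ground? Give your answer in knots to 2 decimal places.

9.76 knots

Taking east as x and north as y: velocity relative to the water = (5.002, -5.179) knots; the water relative to ground = (0.000, -3.200) knots.
Velocity relative to ground = (5.002, -5.179) + (0.000, -3.200) = (5.002, -8.379) knots.
Speed = |(5.002, -8.379)| = 9.758 knots.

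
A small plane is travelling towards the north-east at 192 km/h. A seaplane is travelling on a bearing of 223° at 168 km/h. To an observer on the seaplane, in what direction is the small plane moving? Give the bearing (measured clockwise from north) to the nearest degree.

044°

Taking east as x and north as y: small plane velocity = (135.765, 135.765) km/h; seaplane velocity = (-114.576, -122.867) km/h.
Velocity of small plane relative to seaplane = (135.765, 135.765) − (-114.576, -122.867) = (250.340, 258.632) km/h.
Bearing = atan2(250.34, 258.63) = 44.07° clockwise from north.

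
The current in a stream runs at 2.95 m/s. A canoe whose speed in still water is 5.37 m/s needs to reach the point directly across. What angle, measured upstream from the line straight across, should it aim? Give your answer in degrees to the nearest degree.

To cancel the current, the upstream component of the canoe's velocity must equal the flow: 5.37 sin θ = 2.95.
sin θ = 2.95 / 5.37 = 0.5493.
θ = arcsin(0.5493) = 33.322°.

33°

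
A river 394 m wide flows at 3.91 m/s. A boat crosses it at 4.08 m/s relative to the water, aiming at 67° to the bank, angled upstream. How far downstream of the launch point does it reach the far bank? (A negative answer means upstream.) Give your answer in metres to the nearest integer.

243 m

Perpendicular speed = 3.756 m/s; crossing time = 394 / 3.756 = 104.908 s.
Net downstream speed = 2.316 m/s.
Drift = 2.316 × 104.908 = 242.948 m (downstream).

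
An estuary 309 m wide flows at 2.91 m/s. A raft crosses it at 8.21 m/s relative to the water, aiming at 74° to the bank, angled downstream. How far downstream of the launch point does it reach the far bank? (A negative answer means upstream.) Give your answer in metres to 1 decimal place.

Perpendicular speed = 7.892 m/s; crossing time = 309 / 7.892 = 39.154 s.
Net downstream speed = 5.173 m/s.
Drift = 5.173 × 39.154 = 202.542 m (downstream).

202.5 m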